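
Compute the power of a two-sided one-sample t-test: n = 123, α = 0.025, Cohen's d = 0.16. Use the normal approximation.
Power ≈ 0.32

Power calculation (one-sample t-test, normal approximation):
z_β = d · √n - z_{α/2}
z_β = 0.16 · √123 - 2.241
z_β = 0.16 · 11.091 - 2.241
z_β = -0.467

Power = Φ(z_β) = Φ(-0.467) ≈ 0.320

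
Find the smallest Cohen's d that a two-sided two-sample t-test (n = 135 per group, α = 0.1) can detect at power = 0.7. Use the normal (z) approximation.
d ≈ 0.26

Minimum detectable effect (two-sample t-test, normal approximation):
d = (z_{α/2} + z_β) / √(n/2)
d = (1.645 + 0.524) / √(135/2)
d = 2.169 / 8.216
d ≈ 0.26

By Cohen's convention (0.2 small / 0.5 medium / 0.8 large): small effect.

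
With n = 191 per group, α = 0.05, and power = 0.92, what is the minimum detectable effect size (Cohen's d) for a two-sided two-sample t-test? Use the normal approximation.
d ≈ 0.34

Minimum detectable effect (two-sample t-test, normal approximation):
d = (z_{α/2} + z_β) / √(n/2)
d = (1.960 + 1.405) / √(191/2)
d = 3.365 / 9.772
d ≈ 0.34

By Cohen's convention (0.2 small / 0.5 medium / 0.8 large): small effect.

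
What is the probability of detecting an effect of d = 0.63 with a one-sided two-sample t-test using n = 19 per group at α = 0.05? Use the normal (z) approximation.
Power ≈ 0.62

Power calculation (two-sample t-test, normal approximation):
z_β = d · √(n/2) - z_α
z_β = 0.63 · √(19/2) - 1.645
z_β = 0.63 · 3.082 - 1.645
z_β = 0.297

Power = Φ(z_β) = Φ(0.297) ≈ 0.617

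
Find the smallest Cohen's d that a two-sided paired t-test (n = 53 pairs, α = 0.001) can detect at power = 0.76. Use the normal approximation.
d ≈ 0.55

Minimum detectable effect (paired t-test, normal approximation):
d = (z_{α/2} + z_β) / √n
d = (3.291 + 0.706) / √53
d = 3.997 / 7.280
d ≈ 0.55

By Cohen's convention (0.2 small / 0.5 medium / 0.8 large): medium effect.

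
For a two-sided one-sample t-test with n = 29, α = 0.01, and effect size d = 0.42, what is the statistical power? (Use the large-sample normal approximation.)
Power ≈ 0.38

Power calculation (one-sample t-test, normal approximation):
z_β = d · √n - z_{α/2}
z_β = 0.42 · √29 - 2.576
z_β = 0.42 · 5.385 - 2.576
z_β = -0.314

Power = Φ(z_β) = Φ(-0.314) ≈ 0.377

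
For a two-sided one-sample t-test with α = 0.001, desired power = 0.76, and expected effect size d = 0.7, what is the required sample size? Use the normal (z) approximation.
n = 33

Sample size formula (one-sample t-test, normal approximation):
n = ((z_{α/2} + z_β) / d)²

z_{α/2} = 3.291 (for α = 0.001, two-sided)
z_β = 0.706 (for power = 0.76)
d = 0.7

n = ((3.291 + 0.706) / 0.7)²
n = (5.710)²
n ≈ 32.60
Round up to the next whole number: n = 33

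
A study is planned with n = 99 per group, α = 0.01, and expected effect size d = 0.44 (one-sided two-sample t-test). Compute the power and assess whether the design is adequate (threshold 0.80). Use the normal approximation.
Power ≈ 0.78; the study is underpowered (power < 0.80)

Power calculation (two-sample t-test, normal approximation):
z_β = d · √(n/2) - z_α
z_β = 0.44 · √(99/2) - 2.326
z_β = 0.44 · 7.036 - 2.326
z_β = 0.769

Power = Φ(z_β) = Φ(0.769) ≈ 0.779

Effect size d = 0.44 is small by Cohen's convention (0.2/0.5/0.8).

Threshold: power ≥ 0.80 is conventionally adequate.
Power ≈ 0.78 → the study is underpowered (power < 0.80).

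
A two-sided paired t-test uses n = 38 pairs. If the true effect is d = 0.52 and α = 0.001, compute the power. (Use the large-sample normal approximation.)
Power ≈ 0.47

Power calculation (paired t-test, normal approximation):
z_β = d · √n - z_{α/2}
z_β = 0.52 · √38 - 3.291
z_β = 0.52 · 6.164 - 3.291
z_β = -0.085

Power = Φ(z_β) = Φ(-0.085) ≈ 0.466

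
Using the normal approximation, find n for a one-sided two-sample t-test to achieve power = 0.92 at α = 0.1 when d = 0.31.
n = 151 per group

Sample size formula (two-sample t-test, normal approximation):
n = 2 · ((z_α + z_β) / d)²

z_α = 1.282 (for α = 0.1, one-sided)
z_β = 1.405 (for power = 0.92)
d = 0.31

n = 2 · ((1.282 + 1.405) / 0.31)²
n = 2 · (8.668)²
n ≈ 150.27
Round up to the next whole number: n = 151 per group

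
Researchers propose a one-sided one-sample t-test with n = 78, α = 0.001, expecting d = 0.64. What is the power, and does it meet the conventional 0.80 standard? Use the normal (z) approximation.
Power ≈ 0.99; the study is adequately powered (power ≥ 0.80)

Power calculation (one-sample t-test, normal approximation):
z_β = d · √n - z_α
z_β = 0.64 · √78 - 3.090
z_β = 0.64 · 8.832 - 3.090
z_β = 2.562

Power = Φ(z_β) = Φ(2.562) ≈ 0.995

Effect size d = 0.64 is medium by Cohen's convention (0.2/0.5/0.8).

Threshold: power ≥ 0.80 is conventionally adequate.
Power ≈ 0.99 → the study is adequately powered (power ≥ 0.80).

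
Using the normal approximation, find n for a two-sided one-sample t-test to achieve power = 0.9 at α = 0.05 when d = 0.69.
n = 23

Sample size formula (one-sample t-test, normal approximation):
n = ((z_{α/2} + z_β) / d)²

z_{α/2} = 1.960 (for α = 0.05, two-sided)
z_β = 1.282 (for power = 0.9)
d = 0.69

n = ((1.960 + 1.282) / 0.69)²
n = (4.699)²
n ≈ 22.08
Round up to the next whole number: n = 23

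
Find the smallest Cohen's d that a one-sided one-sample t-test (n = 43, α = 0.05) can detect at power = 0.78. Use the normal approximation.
d ≈ 0.37

Minimum detectable effect (one-sample t-test, normal approximation):
d = (z_α + z_β) / √n
d = (1.645 + 0.772) / √43
d = 2.417 / 6.557
d ≈ 0.37

By Cohen's convention (0.2 small / 0.5 medium / 0.8 large): small effect.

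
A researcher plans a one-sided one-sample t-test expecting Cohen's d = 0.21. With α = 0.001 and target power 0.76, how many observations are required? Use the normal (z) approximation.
n = 327

Sample size formula (one-sample t-test, normal approximation):
n = ((z_α + z_β) / d)²

z_α = 3.090 (for α = 0.001, one-sided)
z_β = 0.706 (for power = 0.76)
d = 0.21

n = ((3.090 + 0.706) / 0.21)²
n = (18.076)²
n ≈ 326.74
Round up to the next whole number: n = 327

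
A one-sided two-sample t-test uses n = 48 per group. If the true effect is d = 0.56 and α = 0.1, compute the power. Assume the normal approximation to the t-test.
Power ≈ 0.93

Power calculation (two-sample t-test, normal approximation):
z_β = d · √(n/2) - z_α
z_β = 0.56 · √(48/2) - 1.282
z_β = 0.56 · 4.899 - 1.282
z_β = 1.462

Power = Φ(z_β) = Φ(1.462) ≈ 0.928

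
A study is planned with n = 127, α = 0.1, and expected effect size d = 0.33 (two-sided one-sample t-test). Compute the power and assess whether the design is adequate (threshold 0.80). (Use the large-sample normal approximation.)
Power ≈ 0.98; the study is adequately powered (power ≥ 0.80)

Power calculation (one-sample t-test, normal approximation):
z_β = d · √n - z_{α/2}
z_β = 0.33 · √127 - 1.645
z_β = 0.33 · 11.269 - 1.645
z_β = 2.074

Power = Φ(z_β) = Φ(2.074) ≈ 0.981

Effect size d = 0.33 is small by Cohen's convention (0.2/0.5/0.8).

Threshold: power ≥ 0.80 is conventionally adequate.
Power ≈ 0.98 → the study is adequately powered (power ≥ 0.80).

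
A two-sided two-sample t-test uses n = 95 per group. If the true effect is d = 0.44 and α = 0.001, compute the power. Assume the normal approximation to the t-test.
Power ≈ 0.40

Power calculation (two-sample t-test, normal approximation):
z_β = d · √(n/2) - z_{α/2}
z_β = 0.44 · √(95/2) - 3.291
z_β = 0.44 · 6.892 - 3.291
z_β = -0.258

Power = Φ(z_β) = Φ(-0.258) ≈ 0.398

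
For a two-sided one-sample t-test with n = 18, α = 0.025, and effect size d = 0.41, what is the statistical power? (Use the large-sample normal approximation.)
Power ≈ 0.31

Power calculation (one-sample t-test, normal approximation):
z_β = d · √n - z_{α/2}
z_β = 0.41 · √18 - 2.241
z_β = 0.41 · 4.243 - 2.241
z_β = -0.502

Power = Φ(z_β) = Φ(-0.502) ≈ 0.308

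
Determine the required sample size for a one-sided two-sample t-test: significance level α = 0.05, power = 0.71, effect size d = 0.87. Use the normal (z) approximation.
n = 13 per group

Sample size formula (two-sample t-test, normal approximation):
n = 2 · ((z_α + z_β) / d)²

z_α = 1.645 (for α = 0.05, one-sided)
z_β = 0.553 (for power = 0.71)
d = 0.87

n = 2 · ((1.645 + 0.553) / 0.87)²
n = 2 · (2.526)²
n ≈ 12.76
Round up to the next whole number: n = 13 per group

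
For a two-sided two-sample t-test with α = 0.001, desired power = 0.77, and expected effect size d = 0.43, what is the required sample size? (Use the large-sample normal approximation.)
n = 176 per group

Sample size formula (two-sample t-test, normal approximation):
n = 2 · ((z_{α/2} + z_β) / d)²

z_{α/2} = 3.291 (for α = 0.001, two-sided)
z_β = 0.739 (for power = 0.77)
d = 0.43

n = 2 · ((3.291 + 0.739) / 0.43)²
n = 2 · (9.372)²
n ≈ 175.67
Round up to the next whole number: n = 176 per group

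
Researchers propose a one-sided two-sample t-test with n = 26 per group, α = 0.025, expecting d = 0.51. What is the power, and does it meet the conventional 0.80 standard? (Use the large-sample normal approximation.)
Power ≈ 0.45; the study is underpowered (power < 0.80)

Power calculation (two-sample t-test, normal approximation):
z_β = d · √(n/2) - z_α
z_β = 0.51 · √(26/2) - 1.960
z_β = 0.51 · 3.606 - 1.960
z_β = -0.121

Power = Φ(z_β) = Φ(-0.121) ≈ 0.452

Effect size d = 0.51 is medium by Cohen's convention (0.2/0.5/0.8).

Threshold: power ≥ 0.80 is conventionally adequate.
Power ≈ 0.45 → the study is underpowered (power < 0.80).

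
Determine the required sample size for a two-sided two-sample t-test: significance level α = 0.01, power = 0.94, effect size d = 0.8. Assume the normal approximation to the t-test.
n = 54 per group

Sample size formula (two-sample t-test, normal approximation):
n = 2 · ((z_{α/2} + z_β) / d)²

z_{α/2} = 2.576 (for α = 0.01, two-sided)
z_β = 1.555 (for power = 0.94)
d = 0.8

n = 2 · ((2.576 + 1.555) / 0.8)²
n = 2 · (5.164)²
n ≈ 53.33
Round up to the next whole number: n = 54 per group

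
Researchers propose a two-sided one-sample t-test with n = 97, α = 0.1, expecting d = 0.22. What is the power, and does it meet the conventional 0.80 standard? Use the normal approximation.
Power ≈ 0.70; the study is underpowered (power < 0.80)

Power calculation (one-sample t-test, normal approximation):
z_β = d · √n - z_{α/2}
z_β = 0.22 · √97 - 1.645
z_β = 0.22 · 9.849 - 1.645
z_β = 0.522

Power = Φ(z_β) = Φ(0.522) ≈ 0.699

Effect size d = 0.22 is small by Cohen's convention (0.2/0.5/0.8).

Threshold: power ≥ 0.80 is conventionally adequate.
Power ≈ 0.70 → the study is underpowered (power < 0.80).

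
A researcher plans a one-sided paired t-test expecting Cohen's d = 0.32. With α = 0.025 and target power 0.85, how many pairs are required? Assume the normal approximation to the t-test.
n = 88 pairs

Sample size formula (paired t-test, normal approximation):
n = ((z_α + z_β) / d)²

z_α = 1.960 (for α = 0.025, one-sided)
z_β = 1.036 (for power = 0.85)
d = 0.32

n = ((1.960 + 1.036) / 0.32)²
n = (9.363)²
n ≈ 87.67
Round up to the next whole number: n = 88 pairs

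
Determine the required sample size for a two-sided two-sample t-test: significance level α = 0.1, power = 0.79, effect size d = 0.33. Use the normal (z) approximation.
n = 111 per group

Sample size formula (two-sample t-test, normal approximation):
n = 2 · ((z_{α/2} + z_β) / d)²

z_{α/2} = 1.645 (for α = 0.1, two-sided)
z_β = 0.806 (for power = 0.79)
d = 0.33

n = 2 · ((1.645 + 0.806) / 0.33)²
n = 2 · (7.427)²
n ≈ 110.32
Round up to the next whole number: n = 111 per group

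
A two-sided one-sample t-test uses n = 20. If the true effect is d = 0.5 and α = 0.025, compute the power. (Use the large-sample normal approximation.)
Power ≈ 0.50

Power calculation (one-sample t-test, normal approximation):
z_β = d · √n - z_{α/2}
z_β = 0.5 · √20 - 2.241
z_β = 0.5 · 4.472 - 2.241
z_β = -0.005

Power = Φ(z_β) = Φ(-0.005) ≈ 0.498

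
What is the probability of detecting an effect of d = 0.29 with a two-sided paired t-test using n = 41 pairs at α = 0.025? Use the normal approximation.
Power ≈ 0.35

Power calculation (paired t-test, normal approximation):
z_β = d · √n - z_{α/2}
z_β = 0.29 · √41 - 2.241
z_β = 0.29 · 6.403 - 2.241
z_β = -0.384

Power = Φ(z_β) = Φ(-0.384) ≈ 0.350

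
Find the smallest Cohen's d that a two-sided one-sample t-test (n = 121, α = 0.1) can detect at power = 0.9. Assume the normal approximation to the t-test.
d ≈ 0.27

Minimum detectable effect (one-sample t-test, normal approximation):
d = (z_{α/2} + z_β) / √n
d = (1.645 + 1.282) / √121
d = 2.926 / 11.000
d ≈ 0.27

By Cohen's convention (0.2 small / 0.5 medium / 0.8 large): small effect.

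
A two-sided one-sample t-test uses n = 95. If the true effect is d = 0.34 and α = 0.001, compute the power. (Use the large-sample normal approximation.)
Power ≈ 0.51

Power calculation (one-sample t-test, normal approximation):
z_β = d · √n - z_{α/2}
z_β = 0.34 · √95 - 3.291
z_β = 0.34 · 9.747 - 3.291
z_β = 0.023

Power = Φ(z_β) = Φ(0.023) ≈ 0.509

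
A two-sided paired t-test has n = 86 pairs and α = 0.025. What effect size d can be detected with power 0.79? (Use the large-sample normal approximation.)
d ≈ 0.33

Minimum detectable effect (paired t-test, normal approximation):
d = (z_{α/2} + z_β) / √n
d = (2.241 + 0.806) / √86
d = 3.048 / 9.274
d ≈ 0.33

By Cohen's convention (0.2 small / 0.5 medium / 0.8 large): small effect.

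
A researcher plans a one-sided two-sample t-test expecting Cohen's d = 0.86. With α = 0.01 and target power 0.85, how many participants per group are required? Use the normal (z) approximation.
n = 31 per group

Sample size formula (two-sample t-test, normal approximation):
n = 2 · ((z_α + z_β) / d)²

z_α = 2.326 (for α = 0.01, one-sided)
z_β = 1.036 (for power = 0.85)
d = 0.86

n = 2 · ((2.326 + 1.036) / 0.86)²
n = 2 · (3.909)²
n ≈ 30.56
Round up to the next whole number: n = 31 per group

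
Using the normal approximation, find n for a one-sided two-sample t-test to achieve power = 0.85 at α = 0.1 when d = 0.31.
n = 112 per group

Sample size formula (two-sample t-test, normal approximation):
n = 2 · ((z_α + z_β) / d)²

z_α = 1.282 (for α = 0.1, one-sided)
z_β = 1.036 (for power = 0.85)
d = 0.31

n = 2 · ((1.282 + 1.036) / 0.31)²
n = 2 · (7.477)²
n ≈ 111.81
Round up to the next whole number: n = 112 per group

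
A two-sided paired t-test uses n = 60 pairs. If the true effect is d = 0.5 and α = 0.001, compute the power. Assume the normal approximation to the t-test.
Power ≈ 0.72

Power calculation (paired t-test, normal approximation):
z_β = d · √n - z_{α/2}
z_β = 0.5 · √60 - 3.291
z_β = 0.5 · 7.746 - 3.291
z_β = 0.582

Power = Φ(z_β) = Φ(0.582) ≈ 0.720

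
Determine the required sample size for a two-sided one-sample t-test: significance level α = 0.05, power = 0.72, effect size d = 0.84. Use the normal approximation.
n = 10

Sample size formula (one-sample t-test, normal approximation):
n = ((z_{α/2} + z_β) / d)²

z_{α/2} = 1.960 (for α = 0.05, two-sided)
z_β = 0.583 (for power = 0.72)
d = 0.84

n = ((1.960 + 0.583) / 0.84)²
n = (3.027)²
n ≈ 9.16
Round up to the next whole number: n = 10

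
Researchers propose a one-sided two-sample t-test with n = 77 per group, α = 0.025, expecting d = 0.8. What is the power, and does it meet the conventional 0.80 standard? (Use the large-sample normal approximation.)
Power ≈ 1.00; the study is adequately powered (power ≥ 0.80)

Power calculation (two-sample t-test, normal approximation):
z_β = d · √(n/2) - z_α
z_β = 0.8 · √(77/2) - 1.960
z_β = 0.8 · 6.205 - 1.960
z_β = 3.004

Power = Φ(z_β) = Φ(3.004) ≈ 0.999

Effect size d = 0.8 is large by Cohen's convention (0.2/0.5/0.8).

Threshold: power ≥ 0.80 is conventionally adequate.
Power ≈ 1.00 → the study is adequately powered (power ≥ 0.80).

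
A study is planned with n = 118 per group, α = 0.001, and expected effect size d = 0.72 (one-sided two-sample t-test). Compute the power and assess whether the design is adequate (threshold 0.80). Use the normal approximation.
Power ≈ 0.99; the study is adequately powered (power ≥ 0.80)

Power calculation (two-sample t-test, normal approximation):
z_β = d · √(n/2) - z_α
z_β = 0.72 · √(118/2) - 3.090
z_β = 0.72 · 7.681 - 3.090
z_β = 2.440

Power = Φ(z_β) = Φ(2.440) ≈ 0.993

Effect size d = 0.72 is medium by Cohen's convention (0.2/0.5/0.8).

Threshold: power ≥ 0.80 is conventionally adequate.
Power ≈ 0.99 → the study is adequately powered (power ≥ 0.80).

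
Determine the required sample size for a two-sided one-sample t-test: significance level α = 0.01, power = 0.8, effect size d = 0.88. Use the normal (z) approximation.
n = 16

Sample size formula (one-sample t-test, normal approximation):
n = ((z_{α/2} + z_β) / d)²

z_{α/2} = 2.576 (for α = 0.01, two-sided)
z_β = 0.842 (for power = 0.8)
d = 0.88

n = ((2.576 + 0.842) / 0.88)²
n = (3.884)²
n ≈ 15.09
Round up to the next whole number: n = 16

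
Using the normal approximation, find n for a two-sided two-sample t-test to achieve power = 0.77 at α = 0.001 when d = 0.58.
n = 97 per group

Sample size formula (two-sample t-test, normal approximation):
n = 2 · ((z_{α/2} + z_β) / d)²

z_{α/2} = 3.291 (for α = 0.001, two-sided)
z_β = 0.739 (for power = 0.77)
d = 0.58

n = 2 · ((3.291 + 0.739) / 0.58)²
n = 2 · (6.948)²
n ≈ 96.55
Round up to the next whole number: n = 97 per group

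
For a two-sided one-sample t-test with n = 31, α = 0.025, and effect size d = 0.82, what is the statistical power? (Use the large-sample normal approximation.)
Power ≈ 0.99

Power calculation (one-sample t-test, normal approximation):
z_β = d · √n - z_{α/2}
z_β = 0.82 · √31 - 2.241
z_β = 0.82 · 5.568 - 2.241
z_β = 2.324

Power = Φ(z_β) = Φ(2.324) ≈ 0.990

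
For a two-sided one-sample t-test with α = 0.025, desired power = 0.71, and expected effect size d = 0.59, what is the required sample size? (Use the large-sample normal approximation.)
n = 23

Sample size formula (one-sample t-test, normal approximation):
n = ((z_{α/2} + z_β) / d)²

z_{α/2} = 2.241 (for α = 0.025, two-sided)
z_β = 0.553 (for power = 0.71)
d = 0.59

n = ((2.241 + 0.553) / 0.59)²
n = (4.736)²
n ≈ 22.43
Round up to the next whole number: n = 23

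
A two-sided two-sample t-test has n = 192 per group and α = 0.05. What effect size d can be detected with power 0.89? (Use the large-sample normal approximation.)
d ≈ 0.33

Minimum detectable effect (two-sample t-test, normal approximation):
d = (z_{α/2} + z_β) / √(n/2)
d = (1.960 + 1.227) / √(192/2)
d = 3.186 / 9.798
d ≈ 0.33

By Cohen's convention (0.2 small / 0.5 medium / 0.8 large): small effect.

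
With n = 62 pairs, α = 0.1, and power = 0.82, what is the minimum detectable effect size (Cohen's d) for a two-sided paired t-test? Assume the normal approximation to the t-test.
d ≈ 0.33

Minimum detectable effect (paired t-test, normal approximation):
d = (z_{α/2} + z_β) / √n
d = (1.645 + 0.915) / √62
d = 2.560 / 7.874
d ≈ 0.33

By Cohen's convention (0.2 small / 0.5 medium / 0.8 large): small effect.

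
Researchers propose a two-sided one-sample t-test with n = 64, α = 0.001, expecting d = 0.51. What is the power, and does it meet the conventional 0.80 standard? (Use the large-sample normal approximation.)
Power ≈ 0.79; the study is underpowered (power < 0.80)

Power calculation (one-sample t-test, normal approximation):
z_β = d · √n - z_{α/2}
z_β = 0.51 · √64 - 3.291
z_β = 0.51 · 8.000 - 3.291
z_β = 0.789

Power = Φ(z_β) = Φ(0.789) ≈ 0.785

Effect size d = 0.51 is medium by Cohen's convention (0.2/0.5/0.8).

Threshold: power ≥ 0.80 is conventionally adequate.
Power ≈ 0.79 → the study is underpowered (power < 0.80).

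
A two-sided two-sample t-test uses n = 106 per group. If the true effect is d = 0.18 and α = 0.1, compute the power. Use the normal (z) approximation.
Power ≈ 0.37

Power calculation (two-sample t-test, normal approximation):
z_β = d · √(n/2) - z_{α/2}
z_β = 0.18 · √(106/2) - 1.645
z_β = 0.18 · 7.280 - 1.645
z_β = -0.334

Power = Φ(z_β) = Φ(-0.334) ≈ 0.369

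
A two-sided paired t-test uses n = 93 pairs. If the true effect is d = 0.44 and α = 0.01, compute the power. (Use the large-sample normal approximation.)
Power ≈ 0.95

Power calculation (paired t-test, normal approximation):
z_β = d · √n - z_{α/2}
z_β = 0.44 · √93 - 2.576
z_β = 0.44 · 9.644 - 2.576
z_β = 1.667

Power = Φ(z_β) = Φ(1.667) ≈ 0.952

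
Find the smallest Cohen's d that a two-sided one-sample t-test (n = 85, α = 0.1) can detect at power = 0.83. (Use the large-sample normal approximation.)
d ≈ 0.28

Minimum detectable effect (one-sample t-test, normal approximation):
d = (z_{α/2} + z_β) / √n
d = (1.645 + 0.954) / √85
d = 2.599 / 9.220
d ≈ 0.28

By Cohen's convention (0.2 small / 0.5 medium / 0.8 large): small effect.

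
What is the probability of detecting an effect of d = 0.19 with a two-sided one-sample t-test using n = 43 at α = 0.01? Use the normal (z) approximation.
Power ≈ 0.09

Power calculation (one-sample t-test, normal approximation):
z_β = d · √n - z_{α/2}
z_β = 0.19 · √43 - 2.576
z_β = 0.19 · 6.557 - 2.576
z_β = -1.330

Power = Φ(z_β) = Φ(-1.330) ≈ 0.092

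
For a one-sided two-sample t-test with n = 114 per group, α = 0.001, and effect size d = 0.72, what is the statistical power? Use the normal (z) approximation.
Power ≈ 0.99

Power calculation (two-sample t-test, normal approximation):
z_β = d · √(n/2) - z_α
z_β = 0.72 · √(114/2) - 3.090
z_β = 0.72 · 7.550 - 3.090
z_β = 2.346

Power = Φ(z_β) = Φ(2.346) ≈ 0.991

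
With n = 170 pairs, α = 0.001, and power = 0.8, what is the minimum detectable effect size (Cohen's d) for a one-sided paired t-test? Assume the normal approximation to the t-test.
d ≈ 0.30

Minimum detectable effect (paired t-test, normal approximation):
d = (z_α + z_β) / √n
d = (3.090 + 0.842) / √170
d = 3.932 / 13.038
d ≈ 0.30

By Cohen's convention (0.2 small / 0.5 medium / 0.8 large): small effect.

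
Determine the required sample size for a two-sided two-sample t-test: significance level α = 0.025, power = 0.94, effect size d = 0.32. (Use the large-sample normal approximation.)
n = 282 per group

Sample size formula (two-sample t-test, normal approximation):
n = 2 · ((z_{α/2} + z_β) / d)²

z_{α/2} = 2.241 (for α = 0.025, two-sided)
z_β = 1.555 (for power = 0.94)
d = 0.32

n = 2 · ((2.241 + 1.555) / 0.32)²
n = 2 · (11.863)²
n ≈ 281.46
Round up to the next whole number: n = 282 per group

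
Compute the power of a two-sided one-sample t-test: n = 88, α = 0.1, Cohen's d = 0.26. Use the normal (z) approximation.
Power ≈ 0.79

Power calculation (one-sample t-test, normal approximation):
z_β = d · √n - z_{α/2}
z_β = 0.26 · √88 - 1.645
z_β = 0.26 · 9.381 - 1.645
z_β = 0.794

Power = Φ(z_β) = Φ(0.794) ≈ 0.786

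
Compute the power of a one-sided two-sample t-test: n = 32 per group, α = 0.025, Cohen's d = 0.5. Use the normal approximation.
Power ≈ 0.52

Power calculation (two-sample t-test, normal approximation):
z_β = d · √(n/2) - z_α
z_β = 0.5 · √(32/2) - 1.960
z_β = 0.5 · 4.000 - 1.960
z_β = 0.040

Power = Φ(z_β) = Φ(0.040) ≈ 0.516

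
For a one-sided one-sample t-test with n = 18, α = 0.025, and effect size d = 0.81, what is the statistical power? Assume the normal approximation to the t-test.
Power ≈ 0.93

Power calculation (one-sample t-test, normal approximation):
z_β = d · √n - z_α
z_β = 0.81 · √18 - 1.960
z_β = 0.81 · 4.243 - 1.960
z_β = 1.477

Power = Φ(z_β) = Φ(1.477) ≈ 0.930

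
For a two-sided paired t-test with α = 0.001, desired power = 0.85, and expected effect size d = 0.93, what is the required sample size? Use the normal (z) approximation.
n = 22 pairs

Sample size formula (paired t-test, normal approximation):
n = ((z_{α/2} + z_β) / d)²

z_{α/2} = 3.291 (for α = 0.001, two-sided)
z_β = 1.036 (for power = 0.85)
d = 0.93

n = ((3.291 + 1.036) / 0.93)²
n = (4.653)²
n ≈ 21.65
Round up to the next whole number: n = 22 pairs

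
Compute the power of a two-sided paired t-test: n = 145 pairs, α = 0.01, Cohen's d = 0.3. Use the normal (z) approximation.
Power ≈ 0.85

Power calculation (paired t-test, normal approximation):
z_β = d · √n - z_{α/2}
z_β = 0.3 · √145 - 2.576
z_β = 0.3 · 12.042 - 2.576
z_β = 1.037

Power = Φ(z_β) = Φ(1.037) ≈ 0.850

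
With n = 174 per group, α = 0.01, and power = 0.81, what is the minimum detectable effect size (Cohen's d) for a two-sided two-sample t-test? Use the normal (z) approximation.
d ≈ 0.37

Minimum detectable effect (two-sample t-test, normal approximation):
d = (z_{α/2} + z_β) / √(n/2)
d = (2.576 + 0.878) / √(174/2)
d = 3.454 / 9.327
d ≈ 0.37

By Cohen's convention (0.2 small / 0.5 medium / 0.8 large): small effect.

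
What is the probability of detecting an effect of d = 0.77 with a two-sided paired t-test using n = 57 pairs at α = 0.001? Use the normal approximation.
Power ≈ 0.99

Power calculation (paired t-test, normal approximation):
z_β = d · √n - z_{α/2}
z_β = 0.77 · √57 - 3.291
z_β = 0.77 · 7.550 - 3.291
z_β = 2.523

Power = Φ(z_β) = Φ(2.523) ≈ 0.994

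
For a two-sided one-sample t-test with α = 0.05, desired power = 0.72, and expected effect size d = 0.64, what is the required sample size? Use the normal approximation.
n = 16

Sample size formula (one-sample t-test, normal approximation):
n = ((z_{α/2} + z_β) / d)²

z_{α/2} = 1.960 (for α = 0.05, two-sided)
z_β = 0.583 (for power = 0.72)
d = 0.64

n = ((1.960 + 0.583) / 0.64)²
n = (3.973)²
n ≈ 15.78
Round up to the next whole number: n = 16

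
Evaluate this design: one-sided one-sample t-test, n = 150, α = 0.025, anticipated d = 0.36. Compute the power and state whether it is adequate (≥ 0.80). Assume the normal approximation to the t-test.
Power ≈ 0.99; the study is adequately powered (power ≥ 0.80)

Power calculation (one-sample t-test, normal approximation):
z_β = d · √n - z_α
z_β = 0.36 · √150 - 1.960
z_β = 0.36 · 12.247 - 1.960
z_β = 2.449

Power = Φ(z_β) = Φ(2.449) ≈ 0.993

Effect size d = 0.36 is small by Cohen's convention (0.2/0.5/0.8).

Threshold: power ≥ 0.80 is conventionally adequate.
Power ≈ 0.99 → the study is adequately powered (power ≥ 0.80).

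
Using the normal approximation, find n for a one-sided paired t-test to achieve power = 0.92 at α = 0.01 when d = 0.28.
n = 178 pairs

Sample size formula (paired t-test, normal approximation):
n = ((z_α + z_β) / d)²

z_α = 2.326 (for α = 0.01, one-sided)
z_β = 1.405 (for power = 0.92)
d = 0.28

n = ((2.326 + 1.405) / 0.28)²
n = (13.325)²
n ≈ 177.56
Round up to the next whole number: n = 178 pairs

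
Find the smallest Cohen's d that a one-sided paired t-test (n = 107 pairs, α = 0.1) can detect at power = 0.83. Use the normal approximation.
d ≈ 0.22

Minimum detectable effect (paired t-test, normal approximation):
d = (z_α + z_β) / √n
d = (1.282 + 0.954) / √107
d = 2.236 / 10.344
d ≈ 0.22

By Cohen's convention (0.2 small / 0.5 medium / 0.8 large): small effect.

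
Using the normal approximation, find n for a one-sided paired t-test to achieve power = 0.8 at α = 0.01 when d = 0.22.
n = 208 pairs

Sample size formula (paired t-test, normal approximation):
n = ((z_α + z_β) / d)²

z_α = 2.326 (for α = 0.01, one-sided)
z_β = 0.842 (for power = 0.8)
d = 0.22

n = ((2.326 + 0.842) / 0.22)²
n = (14.400)²
n ≈ 207.36
Round up to the next whole number: n = 208 pairs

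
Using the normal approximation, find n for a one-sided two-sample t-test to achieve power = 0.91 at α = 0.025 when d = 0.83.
n = 32 per group

Sample size formula (two-sample t-test, normal approximation):
n = 2 · ((z_α + z_β) / d)²

z_α = 1.960 (for α = 0.025, one-sided)
z_β = 1.341 (for power = 0.91)
d = 0.83

n = 2 · ((1.960 + 1.341) / 0.83)²
n = 2 · (3.977)²
n ≈ 31.63
Round up to the next whole number: n = 32 per group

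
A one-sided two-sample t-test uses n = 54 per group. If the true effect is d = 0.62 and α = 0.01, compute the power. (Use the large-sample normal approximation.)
Power ≈ 0.81

Power calculation (two-sample t-test, normal approximation):
z_β = d · √(n/2) - z_α
z_β = 0.62 · √(54/2) - 2.326
z_β = 0.62 · 5.196 - 2.326
z_β = 0.895

Power = Φ(z_β) = Φ(0.895) ≈ 0.815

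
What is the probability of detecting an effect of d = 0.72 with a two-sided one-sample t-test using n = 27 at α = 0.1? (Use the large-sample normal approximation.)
Power ≈ 0.98

Power calculation (one-sample t-test, normal approximation):
z_β = d · √n - z_{α/2}
z_β = 0.72 · √27 - 1.645
z_β = 0.72 · 5.196 - 1.645
z_β = 2.096

Power = Φ(z_β) = Φ(2.096) ≈ 0.982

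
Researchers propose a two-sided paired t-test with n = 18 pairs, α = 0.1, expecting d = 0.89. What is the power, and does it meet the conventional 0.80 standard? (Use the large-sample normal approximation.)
Power ≈ 0.98; the study is adequately powered (power ≥ 0.80)

Power calculation (paired t-test, normal approximation):
z_β = d · √n - z_{α/2}
z_β = 0.89 · √18 - 1.645
z_β = 0.89 · 4.243 - 1.645
z_β = 2.131

Power = Φ(z_β) = Φ(2.131) ≈ 0.983

Effect size d = 0.89 is large by Cohen's convention (0.2/0.5/0.8).

Threshold: power ≥ 0.80 is conventionally adequate.
Power ≈ 0.98 → the study is adequately powered (power ≥ 0.80).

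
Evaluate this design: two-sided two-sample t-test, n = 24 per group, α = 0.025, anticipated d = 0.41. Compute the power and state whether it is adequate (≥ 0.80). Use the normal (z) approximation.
Power ≈ 0.21; the study is underpowered (power < 0.80)

Power calculation (two-sample t-test, normal approximation):
z_β = d · √(n/2) - z_{α/2}
z_β = 0.41 · √(24/2) - 2.241
z_β = 0.41 · 3.464 - 2.241
z_β = -0.821

Power = Φ(z_β) = Φ(-0.821) ≈ 0.206

Effect size d = 0.41 is small by Cohen's convention (0.2/0.5/0.8).

Threshold: power ≥ 0.80 is conventionally adequate.
Power ≈ 0.21 → the study is underpowered (power < 0.80).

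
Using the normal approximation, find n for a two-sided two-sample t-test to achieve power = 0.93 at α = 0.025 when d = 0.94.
n = 32 per group

Sample size formula (two-sample t-test, normal approximation):
n = 2 · ((z_{α/2} + z_β) / d)²

z_{α/2} = 2.241 (for α = 0.025, two-sided)
z_β = 1.476 (for power = 0.93)
d = 0.94

n = 2 · ((2.241 + 1.476) / 0.94)²
n = 2 · (3.954)²
n ≈ 31.27
Round up to the next whole number: n = 32 per group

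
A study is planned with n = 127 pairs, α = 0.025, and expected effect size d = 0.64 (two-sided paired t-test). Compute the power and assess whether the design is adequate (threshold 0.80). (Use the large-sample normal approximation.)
Power ≈ 1.00; the study is adequately powered (power ≥ 0.80)

Power calculation (paired t-test, normal approximation):
z_β = d · √n - z_{α/2}
z_β = 0.64 · √127 - 2.241
z_β = 0.64 · 11.269 - 2.241
z_β = 4.971

Power = Φ(z_β) = Φ(4.971) ≈ 1.000

Effect size d = 0.64 is medium by Cohen's convention (0.2/0.5/0.8).

Threshold: power ≥ 0.80 is conventionally adequate.
Power ≈ 1.00 → the study is adequately powered (power ≥ 0.80).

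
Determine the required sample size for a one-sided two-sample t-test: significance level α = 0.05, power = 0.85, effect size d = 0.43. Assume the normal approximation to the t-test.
n = 78 per group

Sample size formula (two-sample t-test, normal approximation):
n = 2 · ((z_α + z_β) / d)²

z_α = 1.645 (for α = 0.05, one-sided)
z_β = 1.036 (for power = 0.85)
d = 0.43

n = 2 · ((1.645 + 1.036) / 0.43)²
n = 2 · (6.235)²
n ≈ 77.75
Round up to the next whole number: n = 78 per group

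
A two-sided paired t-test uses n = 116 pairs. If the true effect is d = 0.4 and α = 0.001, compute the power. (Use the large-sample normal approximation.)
Power ≈ 0.85

Power calculation (paired t-test, normal approximation):
z_β = d · √n - z_{α/2}
z_β = 0.4 · √116 - 3.291
z_β = 0.4 · 10.770 - 3.291
z_β = 1.018

Power = Φ(z_β) = Φ(1.018) ≈ 0.846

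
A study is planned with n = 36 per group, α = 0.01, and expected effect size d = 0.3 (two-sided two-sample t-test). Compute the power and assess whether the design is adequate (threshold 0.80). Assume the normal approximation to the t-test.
Power ≈ 0.10; the study is underpowered (power < 0.80)

Power calculation (two-sample t-test, normal approximation):
z_β = d · √(n/2) - z_{α/2}
z_β = 0.3 · √(36/2) - 2.576
z_β = 0.3 · 4.243 - 2.576
z_β = -1.303

Power = Φ(z_β) = Φ(-1.303) ≈ 0.096

Effect size d = 0.3 is small by Cohen's convention (0.2/0.5/0.8).

Threshold: power ≥ 0.80 is conventionally adequate.
Power ≈ 0.10 → the study is underpowered (power < 0.80).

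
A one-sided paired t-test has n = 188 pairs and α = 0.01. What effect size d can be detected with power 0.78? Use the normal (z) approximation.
d ≈ 0.23

Minimum detectable effect (paired t-test, normal approximation):
d = (z_α + z_β) / √n
d = (2.326 + 0.772) / √188
d = 3.099 / 13.711
d ≈ 0.23

By Cohen's convention (0.2 small / 0.5 medium / 0.8 large): small effect.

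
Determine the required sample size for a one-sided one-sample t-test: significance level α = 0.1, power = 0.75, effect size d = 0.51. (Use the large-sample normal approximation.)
n = 15

Sample size formula (one-sample t-test, normal approximation):
n = ((z_α + z_β) / d)²

z_α = 1.282 (for α = 0.1, one-sided)
z_β = 0.674 (for power = 0.75)
d = 0.51

n = ((1.282 + 0.674) / 0.51)²
n = (3.835)²
n ≈ 14.71
Round up to the next whole number: n = 15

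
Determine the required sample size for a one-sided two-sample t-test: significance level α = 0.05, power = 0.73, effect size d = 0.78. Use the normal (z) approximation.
n = 17 per group

Sample size formula (two-sample t-test, normal approximation):
n = 2 · ((z_α + z_β) / d)²

z_α = 1.645 (for α = 0.05, one-sided)
z_β = 0.613 (for power = 0.73)
d = 0.78

n = 2 · ((1.645 + 0.613) / 0.78)²
n = 2 · (2.895)²
n ≈ 16.76
Round up to the next whole number: n = 17 per group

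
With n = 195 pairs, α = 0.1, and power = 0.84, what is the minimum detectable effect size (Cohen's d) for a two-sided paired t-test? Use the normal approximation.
d ≈ 0.19

Minimum detectable effect (paired t-test, normal approximation):
d = (z_{α/2} + z_β) / √n
d = (1.645 + 0.994) / √195
d = 2.639 / 13.964
d ≈ 0.19

By Cohen's convention (0.2 small / 0.5 medium / 0.8 large): very small effect.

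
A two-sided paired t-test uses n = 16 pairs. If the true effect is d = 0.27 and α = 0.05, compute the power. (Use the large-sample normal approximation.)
Power ≈ 0.19

Power calculation (paired t-test, normal approximation):
z_β = d · √n - z_{α/2}
z_β = 0.27 · √16 - 1.960
z_β = 0.27 · 4.000 - 1.960
z_β = -0.880

Power = Φ(z_β) = Φ(-0.880) ≈ 0.189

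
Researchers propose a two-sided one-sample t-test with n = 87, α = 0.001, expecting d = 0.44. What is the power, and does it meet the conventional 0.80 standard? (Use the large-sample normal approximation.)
Power ≈ 0.79; the study is underpowered (power < 0.80)

Power calculation (one-sample t-test, normal approximation):
z_β = d · √n - z_{α/2}
z_β = 0.44 · √87 - 3.291
z_β = 0.44 · 9.327 - 3.291
z_β = 0.814

Power = Φ(z_β) = Φ(0.814) ≈ 0.792

Effect size d = 0.44 is small by Cohen's convention (0.2/0.5/0.8).

Threshold: power ≥ 0.80 is conventionally adequate.
Power ≈ 0.79 → the study is underpowered (power < 0.80).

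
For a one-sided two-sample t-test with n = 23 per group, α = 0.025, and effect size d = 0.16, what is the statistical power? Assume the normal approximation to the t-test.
Power ≈ 0.08

Power calculation (two-sample t-test, normal approximation):
z_β = d · √(n/2) - z_α
z_β = 0.16 · √(23/2) - 1.960
z_β = 0.16 · 3.391 - 1.960
z_β = -1.417

Power = Φ(z_β) = Φ(-1.417) ≈ 0.078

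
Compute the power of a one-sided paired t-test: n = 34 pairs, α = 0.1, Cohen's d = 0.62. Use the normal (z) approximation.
Power ≈ 0.99

Power calculation (paired t-test, normal approximation):
z_β = d · √n - z_α
z_β = 0.62 · √34 - 1.282
z_β = 0.62 · 5.831 - 1.282
z_β = 2.334

Power = Φ(z_β) = Φ(2.334) ≈ 0.990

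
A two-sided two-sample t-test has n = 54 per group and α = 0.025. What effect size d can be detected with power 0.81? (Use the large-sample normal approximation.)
d ≈ 0.60

Minimum detectable effect (two-sample t-test, normal approximation):
d = (z_{α/2} + z_β) / √(n/2)
d = (2.241 + 0.878) / √(54/2)
d = 3.119 / 5.196
d ≈ 0.60

By Cohen's convention (0.2 small / 0.5 medium / 0.8 large): medium effect.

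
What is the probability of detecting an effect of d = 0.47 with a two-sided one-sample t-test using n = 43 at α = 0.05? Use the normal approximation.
Power ≈ 0.87

Power calculation (one-sample t-test, normal approximation):
z_β = d · √n - z_{α/2}
z_β = 0.47 · √43 - 1.960
z_β = 0.47 · 6.557 - 1.960
z_β = 1.122

Power = Φ(z_β) = Φ(1.122) ≈ 0.869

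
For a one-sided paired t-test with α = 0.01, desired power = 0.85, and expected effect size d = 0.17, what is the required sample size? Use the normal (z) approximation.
n = 392 pairs

Sample size formula (paired t-test, normal approximation):
n = ((z_α + z_β) / d)²

z_α = 2.326 (for α = 0.01, one-sided)
z_β = 1.036 (for power = 0.85)
d = 0.17

n = ((2.326 + 1.036) / 0.17)²
n = (19.776)²
n ≈ 391.09
Round up to the next whole number: n = 392 pairs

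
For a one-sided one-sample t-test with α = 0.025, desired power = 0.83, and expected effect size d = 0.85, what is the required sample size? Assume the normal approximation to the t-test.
n = 12

Sample size formula (one-sample t-test, normal approximation):
n = ((z_α + z_β) / d)²

z_α = 1.960 (for α = 0.025, one-sided)
z_β = 0.954 (for power = 0.83)
d = 0.85

n = ((1.960 + 0.954) / 0.85)²
n = (3.428)²
n ≈ 11.75
Round up to the next whole number: n = 12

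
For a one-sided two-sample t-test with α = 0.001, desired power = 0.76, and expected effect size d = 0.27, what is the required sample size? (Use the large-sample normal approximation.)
n = 396 per group

Sample size formula (two-sample t-test, normal approximation):
n = 2 · ((z_α + z_β) / d)²

z_α = 3.090 (for α = 0.001, one-sided)
z_β = 0.706 (for power = 0.76)
d = 0.27

n = 2 · ((3.090 + 0.706) / 0.27)²
n = 2 · (14.059)²
n ≈ 395.31
Round up to the next whole number: n = 396 per group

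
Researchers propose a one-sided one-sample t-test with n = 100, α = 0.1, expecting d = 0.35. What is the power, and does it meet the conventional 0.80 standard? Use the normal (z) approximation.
Power ≈ 0.99; the study is adequately powered (power ≥ 0.80)

Power calculation (one-sample t-test, normal approximation):
z_β = d · √n - z_α
z_β = 0.35 · √100 - 1.282
z_β = 0.35 · 10.000 - 1.282
z_β = 2.218

Power = Φ(z_β) = Φ(2.218) ≈ 0.987

Effect size d = 0.35 is small by Cohen's convention (0.2/0.5/0.8).

Threshold: power ≥ 0.80 is conventionally adequate.
Power ≈ 0.99 → the study is adequately powered (power ≥ 0.80).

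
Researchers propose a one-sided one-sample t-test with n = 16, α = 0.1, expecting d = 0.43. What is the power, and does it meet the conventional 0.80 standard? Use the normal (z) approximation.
Power ≈ 0.67; the study is underpowered (power < 0.80)

Power calculation (one-sample t-test, normal approximation):
z_β = d · √n - z_α
z_β = 0.43 · √16 - 1.282
z_β = 0.43 · 4.000 - 1.282
z_β = 0.438

Power = Φ(z_β) = Φ(0.438) ≈ 0.669

Effect size d = 0.43 is small by Cohen's convention (0.2/0.5/0.8).

Threshold: power ≥ 0.80 is conventionally adequate.
Power ≈ 0.67 → the study is underpowered (power < 0.80).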